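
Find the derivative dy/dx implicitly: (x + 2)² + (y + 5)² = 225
Take d/dx of both sides. Since y is implicitly a function of x, the chain rule attaches a y' = dy/dx factor whenever we differentiate through y.

Set F(x, y) = (left side) − (right side), so the curve is F = 0. Differentiating each term of F:
  d/dx[(x + 2)^2] = 2x + 4
  d/dx[(y + 5)^2] = 2·y'(y + 5)
  d/dx[-225] = 0

Collecting, the y'-free part is the partial derivative in x and the y' coefficient is the partial derivative in y:
  ∂F/∂x = 2x + 4
  ∂F/∂y = 2y + 10

so d/dx[F(x, y(x))] = ∂F/∂x + (∂F/∂y)·y' = 0. Rearranging,
  dy/dx = -(∂F/∂x)/(∂F/∂y) = -(2x + 4)/(2y + 10) = (-x - 2)/(y + 5)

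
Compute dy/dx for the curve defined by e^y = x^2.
Differentiate the relation implicitly: treat y = y(x) and apply the chain rule, so every y-derivative picks up a y' = dy/dx factor.

With everything moved to the left-hand side, differentiate term by term:
  d/dx[-x^2] = -2x
  d/dx[e^(y)] = y'·e^(y)

Separating the contributions that come from x directly and those that come through y:
  without y':      -2x
  multiplying y':  e^(y)

so (-2x) + (e^(y))·y' = 0, and therefore
  dy/dx = -(-2x)/(e^(y)) = 2x·e^(-y)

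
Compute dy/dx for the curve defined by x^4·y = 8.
Differentiate the relation implicitly: treat y = y(x) and apply the chain rule, so every y-derivative picks up a y' = dy/dx factor.

With everything moved to the left-hand side, differentiate term by term:
  d/dx[x^4y] = x^4·y' + 4x^3y
  d/dx[-8] = 0

Separating the contributions that come from x directly and those that come through y:
  without y':      4x^3y
  multiplying y':  x^4

so (4x^3y) + (x^4)·y' = 0, and therefore
  dy/dx = -(4x^3y)/(x^4) = -4y/x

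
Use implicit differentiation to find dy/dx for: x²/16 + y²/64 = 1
Differentiate both sides with respect to x, treating y as y(x). By the chain rule, any term containing y contributes a factor of y' = dy/dx when we differentiate it.

Move every term to one side and write the relation as F(x, y) = 0. Term by term,
  d/dx[x^2/16] = x/8
  d/dx[y^2/64] = y·y'/32
  d/dx[-1] = 0

The pieces without y' make up ∂F/∂x and the coefficient of y' is ∂F/∂y:
  ∂F/∂x = x/8,
  ∂F/∂y = y/32.

Since d/dx[F] = ∂F/∂x + (∂F/∂y)·y' = 0, solve for y':
  (∂F/∂y)·y' = -∂F/∂x
  dy/dx = -(∂F/∂x)/(∂F/∂y) = -(x/8)/(y/32) = -4x/y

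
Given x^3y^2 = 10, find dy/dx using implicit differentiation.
Apply d/dx to both sides, remembering that y depends on x. Each occurrence of y therefore brings in a y' = dy/dx via the chain rule.

With F(x, y) equal to the left-hand side minus the right, differentiate F term by term:
  d/dx[x^3y^2] = 2x^3y·y' + 3x^2y^2
  d/dx[-10] = 0
Adding these up, d/dx[F] = 0 becomes
  (3x^2y^2) + (2x^3y)·y' = 0,
so isolating y',
  dy/dx = -(3x^2y^2)/(2x^3y) = -3y/(2x)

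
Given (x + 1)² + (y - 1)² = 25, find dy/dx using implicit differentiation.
Apply d/dx to both sides, remembering that y depends on x. Each occurrence of y therefore brings in a y' = dy/dx via the chain rule.

With F(x, y) equal to the left-hand side minus the right, differentiate F term by term:
  d/dx[(x + 1)^2] = 2x + 2
  d/dx[(y - 1)^2] = 2·y'(y - 1)
  d/dx[-25] = 0
Adding these up, d/dx[F] = 0 becomes
  (2x + 2) + (2y - 2)·y' = 0,
so isolating y',
  dy/dx = -(2x + 2)/(2y - 2) = (-x - 1)/(y - 1)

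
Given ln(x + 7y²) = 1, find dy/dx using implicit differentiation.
Differentiate the relation implicitly: treat y = y(x) and apply the chain rule, so every y-derivative picks up a y' = dy/dx factor.

With everything moved to the left-hand side, differentiate term by term:
  d/dx[ln(x + 7y^2)] = (14y·y' + 1)/(x + 7y^2)
  d/dx[-1] = 0

Separating the contributions that come from x directly and those that come through y:
  without y':      1/(x + 7y^2)
  multiplying y':  14y/(x + 7y^2)

so (1/(x + 7y^2)) + (14y/(x + 7y^2))·y' = 0, and therefore
  dy/dx = -(1/(x + 7y^2))/(14y/(x + 7y^2)) = -1/(14y)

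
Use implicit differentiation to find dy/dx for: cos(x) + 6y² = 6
Differentiate the relation implicitly: treat y = y(x) and apply the chain rule, so every y-derivative picks up a y' = dy/dx factor.

With everything moved to the left-hand side, differentiate term by term:
  d/dx[6y^2] = 12y·y'
  d/dx[cos(x)] = -sin(x)
  d/dx[-6] = 0

Separating the contributions that come from x directly and those that come through y:
  without y':      -sin(x)
  multiplying y':  12y

so (-sin(x)) + (12y)·y' = 0, and therefore
  dy/dx = -(-sin(x))/(12y) = sin(x)/(12y)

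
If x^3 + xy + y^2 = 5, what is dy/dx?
Take d/dx of both sides. Since y is implicitly a function of x, the chain rule attaches a y' = dy/dx factor whenever we differentiate through y.

Set F(x, y) = (left side) − (right side), so the curve is F = 0. Differentiating each term of F:
  d/dx[x^3] = 3x^2
  d/dx[xy] = x·y' + y
  d/dx[y^2] = 2y·y'
  d/dx[-5] = 0

Collecting, the y'-free part is the partial derivative in x and the y' coefficient is the partial derivative in y:
  ∂F/∂x = 3x^2 + y
  ∂F/∂y = x + 2y

so d/dx[F(x, y(x))] = ∂F/∂x + (∂F/∂y)·y' = 0. Rearranging,
  dy/dx = -(∂F/∂x)/(∂F/∂y) = -(3x^2 + y)/(x + 2y) = (-3x^2 - y)/(x + 2y)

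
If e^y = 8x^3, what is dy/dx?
Differentiate both sides with respect to x, treating y as y(x). By the chain rule, any term containing y contributes a factor of y' = dy/dx when we differentiate it.

Move every term to one side and write the relation as F(x, y) = 0. Term by term,
  d/dx[-8x^3] = -24x^2
  d/dx[e^(y)] = y'·e^(y)

The pieces without y' make up ∂F/∂x and the coefficient of y' is ∂F/∂y:
  ∂F/∂x = -24x^2,
  ∂F/∂y = e^(y).

Since d/dx[F] = ∂F/∂x + (∂F/∂y)·y' = 0, solve for y':
  (∂F/∂y)·y' = -∂F/∂x
  dy/dx = -(∂F/∂x)/(∂F/∂y) = -(-24x^2)/(e^(y)) = 24x^2e^(-y)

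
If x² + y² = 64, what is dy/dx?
Differentiate both sides with respect to x, treating y as y(x). By the chain rule, any term containing y contributes a factor of y' = dy/dx when we differentiate it.

Move every term to one side and write the relation as F(x, y) = 0. Term by term,
  d/dx[x^2] = 2x
  d/dx[y^2] = 2y·y'
  d/dx[-64] = 0

The pieces without y' make up ∂F/∂x and the coefficient of y' is ∂F/∂y:
  ∂F/∂x = 2x,
  ∂F/∂y = 2y.

Since d/dx[F] = ∂F/∂x + (∂F/∂y)·y' = 0, solve for y':
  (∂F/∂y)·y' = -∂F/∂x
  dy/dx = -(∂F/∂x)/(∂F/∂y) = -(2x)/(2y) = -x/y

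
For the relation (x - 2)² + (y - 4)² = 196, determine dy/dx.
Apply d/dx to both sides, remembering that y depends on x. Each occurrence of y therefore brings in a y' = dy/dx via the chain rule.

With F(x, y) equal to the left-hand side minus the right, differentiate F term by term:
  d/dx[(x - 2)^2] = 2x - 4
  d/dx[(y - 4)^2] = 2·y'(y - 4)
  d/dx[-196] = 0
Adding these up, d/dx[F] = 0 becomes
  (2x - 4) + (2y - 8)·y' = 0,
so isolating y',
  dy/dx = -(2x - 4)/(2y - 8) = (2 - x)/(y - 4)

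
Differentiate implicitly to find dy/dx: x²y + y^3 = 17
Apply d/dx to both sides, remembering that y depends on x. Each occurrence of y therefore brings in a y' = dy/dx via the chain rule.

With F(x, y) equal to the left-hand side minus the right, differentiate F term by term:
  d/dx[x^2y] = x^2·y' + 2xy
  d/dx[y^3] = 3y^2·y'
  d/dx[-17] = 0
Adding these up, d/dx[F] = 0 becomes
  (2xy) + (x^2 + 3y^2)·y' = 0,
so isolating y',
  dy/dx = -(2xy)/(x^2 + 3y^2) = -2xy/(x^2 + 3y^2)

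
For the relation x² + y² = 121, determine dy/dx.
Differentiate both sides with respect to x, treating y as y(x). By the chain rule, any term containing y contributes a factor of y' = dy/dx when we differentiate it.

Move every term to one side and write the relation as F(x, y) = 0. Term by term,
  d/dx[x^2] = 2x
  d/dx[y^2] = 2y·y'
  d/dx[-121] = 0

The pieces without y' make up ∂F/∂x and the coefficient of y' is ∂F/∂y:
  ∂F/∂x = 2x,
  ∂F/∂y = 2y.

Since d/dx[F] = ∂F/∂x + (∂F/∂y)·y' = 0, solve for y':
  (∂F/∂y)·y' = -∂F/∂x
  dy/dx = -(∂F/∂x)/(∂F/∂y) = -(2x)/(2y) = -x/y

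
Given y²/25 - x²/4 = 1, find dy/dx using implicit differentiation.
Differentiate both sides with respect to x, treating y as y(x). By the chain rule, any term containing y contributes a factor of y' = dy/dx when we differentiate it.

Move every term to one side and write the relation as F(x, y) = 0. Term by term,
  d/dx[-x^2/4] = -x/2
  d/dx[y^2/25] = 2y·y'/25
  d/dx[-1] = 0

The pieces without y' make up ∂F/∂x and the coefficient of y' is ∂F/∂y:
  ∂F/∂x = -x/2,
  ∂F/∂y = 2y/25.

Since d/dx[F] = ∂F/∂x + (∂F/∂y)·y' = 0, solve for y':
  (∂F/∂y)·y' = -∂F/∂x
  dy/dx = -(∂F/∂x)/(∂F/∂y) = -(-x/2)/(2y/25) = 25x/(4y)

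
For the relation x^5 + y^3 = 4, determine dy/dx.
Take d/dx of both sides. Since y is implicitly a function of x, the chain rule attaches a y' = dy/dx factor whenever we differentiate through y.

Set F(x, y) = (left side) − (right side), so the curve is F = 0. Differentiating each term of F:
  d/dx[x^5] = 5x^4
  d/dx[y^3] = 3y^2·y'
  d/dx[-4] = 0

Collecting, the y'-free part is the partial derivative in x and the y' coefficient is the partial derivative in y:
  ∂F/∂x = 5x^4
  ∂F/∂y = 3y^2

so d/dx[F(x, y(x))] = ∂F/∂x + (∂F/∂y)·y' = 0. Rearranging,
  dy/dx = -(∂F/∂x)/(∂F/∂y) = -(5x^4)/(3y^2) = -5x^4/(3y^2)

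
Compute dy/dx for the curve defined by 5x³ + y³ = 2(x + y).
Differentiate the relation implicitly: treat y = y(x) and apply the chain rule, so every y-derivative picks up a y' = dy/dx factor.

With everything moved to the left-hand side, differentiate term by term:
  d/dx[5x^3] = 15x^2
  d/dx[-2x] = -2
  d/dx[y^3] = 3y^2·y'
  d/dx[-2y] = -2·y'

Separating the contributions that come from x directly and those that come through y:
  without y':      15x^2 - 2
  multiplying y':  3y^2 - 2

so (15x^2 - 2) + (3y^2 - 2)·y' = 0, and therefore
  dy/dx = -(15x^2 - 2)/(3y^2 - 2) = (2 - 15x^2)/(3y^2 - 2)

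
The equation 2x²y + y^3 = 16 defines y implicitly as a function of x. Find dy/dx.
Take d/dx of both sides. Since y is implicitly a function of x, the chain rule attaches a y' = dy/dx factor whenever we differentiate through y.

Set F(x, y) = (left side) − (right side), so the curve is F = 0. Differentiating each term of F:
  d/dx[2x^2y] = 2x^2·y' + 4xy
  d/dx[y^3] = 3y^2·y'
  d/dx[-16] = 0

Collecting, the y'-free part is the partial derivative in x and the y' coefficient is the partial derivative in y:
  ∂F/∂x = 4xy
  ∂F/∂y = 2x^2 + 3y^2

so d/dx[F(x, y(x))] = ∂F/∂x + (∂F/∂y)·y' = 0. Rearranging,
  dy/dx = -(∂F/∂x)/(∂F/∂y) = -(4xy)/(2x^2 + 3y^2) = -4xy/(2x^2 + 3y^2)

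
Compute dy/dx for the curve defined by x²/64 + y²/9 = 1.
Apply d/dx to both sides, remembering that y depends on x. Each occurrence of y therefore brings in a y' = dy/dx via the chain rule.

With F(x, y) equal to the left-hand side minus the right, differentiate F term by term:
  d/dx[x^2/64] = x/32
  d/dx[y^2/9] = 2y·y'/9
  d/dx[-1] = 0
Adding these up, d/dx[F] = 0 becomes
  (x/32) + (2y/9)·y' = 0,
so isolating y',
  dy/dx = -(x/32)/(2y/9) = -9x/(64y)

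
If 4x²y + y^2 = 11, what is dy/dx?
Differentiate both sides with respect to x, treating y as y(x). By the chain rule, any term containing y contributes a factor of y' = dy/dx when we differentiate it.

Move every term to one side and write the relation as F(x, y) = 0. Term by term,
  d/dx[4x^2y] = 4x^2·y' + 8xy
  d/dx[y^2] = 2y·y'
  d/dx[-11] = 0

The pieces without y' make up ∂F/∂x and the coefficient of y' is ∂F/∂y:
  ∂F/∂x = 8xy,
  ∂F/∂y = 4x^2 + 2y.

Since d/dx[F] = ∂F/∂x + (∂F/∂y)·y' = 0, solve for y':
  (∂F/∂y)·y' = -∂F/∂x
  dy/dx = -(∂F/∂x)/(∂F/∂y) = -(8xy)/(4x^2 + 2y) = -4xy/(2x^2 + y)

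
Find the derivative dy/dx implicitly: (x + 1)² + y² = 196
Take d/dx of both sides. Since y is implicitly a function of x, the chain rule attaches a y' = dy/dx factor whenever we differentiate through y.

Set F(x, y) = (left side) − (right side), so the curve is F = 0. Differentiating each term of F:
  d/dx[y^2] = 2y·y'
  d/dx[(x + 1)^2] = 2x + 2
  d/dx[-196] = 0

Collecting, the y'-free part is the partial derivative in x and the y' coefficient is the partial derivative in y:
  ∂F/∂x = 2x + 2
  ∂F/∂y = 2y

so d/dx[F(x, y(x))] = ∂F/∂x + (∂F/∂y)·y' = 0. Rearranging,
  dy/dx = -(∂F/∂x)/(∂F/∂y) = -(2x + 2)/(2y) = (-x - 1)/y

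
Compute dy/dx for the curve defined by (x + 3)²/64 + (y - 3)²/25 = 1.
Differentiate both sides with respect to x, treating y as y(x). By the chain rule, any term containing y contributes a factor of y' = dy/dx when we differentiate it.

Move every term to one side and write the relation as F(x, y) = 0. Term by term,
  d/dx[(x + 3)^2/64] = x/32 + 3/32
  d/dx[(y - 3)^2/25] = 2·y'(y - 3)/25
  d/dx[-1] = 0

The pieces without y' make up ∂F/∂x and the coefficient of y' is ∂F/∂y:
  ∂F/∂x = x/32 + 3/32,
  ∂F/∂y = 2y/25 - 6/25.

Since d/dx[F] = ∂F/∂x + (∂F/∂y)·y' = 0, solve for y':
  (∂F/∂y)·y' = -∂F/∂x
  dy/dx = -(∂F/∂x)/(∂F/∂y) = -(x/32 + 3/32)/(2y/25 - 6/25)
        = -((x + 3)/32)/(2(y - 3)/25) = 25(-x - 3)/(64(y - 3))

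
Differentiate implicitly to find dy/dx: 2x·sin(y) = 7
Differentiate the relation implicitly: treat y = y(x) and apply the chain rule, so every y-derivative picks up a y' = dy/dx factor.

With everything moved to the left-hand side, differentiate term by term:
  d/dx[2x·sin(y)] = 2x·y'·cos(y) + 2sin(y)
  d/dx[-7] = 0

Separating the contributions that come from x directly and those that come through y:
  without y':      2sin(y)
  multiplying y':  2x·cos(y)

so (2sin(y)) + (2x·cos(y))·y' = 0, and therefore
  dy/dx = -(2sin(y))/(2x·cos(y)) = -tan(y)/x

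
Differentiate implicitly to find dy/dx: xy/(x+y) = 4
Differentiate both sides with respect to x, treating y as y(x). By the chain rule, any term containing y contributes a factor of y' = dy/dx when we differentiate it.

Move every term to one side and write the relation as F(x, y) = 0. Term by term,
  d/dx[xy/(x + y)] = xy(-y' - 1)/(x + y)^2 + x·y'/(x + y) + y/(x + y)
  d/dx[-4] = 0

The pieces without y' make up ∂F/∂x and the coefficient of y' is ∂F/∂y:
  ∂F/∂x = -xy/(x + y)^2 + y/(x + y),
  ∂F/∂y = -xy/(x + y)^2 + x/(x + y).

Since d/dx[F] = ∂F/∂x + (∂F/∂y)·y' = 0, solve for y':
  (∂F/∂y)·y' = -∂F/∂x
  dy/dx = -(∂F/∂x)/(∂F/∂y) = -(-xy/(x + y)^2 + y/(x + y))/(-xy/(x + y)^2 + x/(x + y))
        = -(y^2/(x + y)^2)/(x^2/(x + y)^2) = -y^2/x^2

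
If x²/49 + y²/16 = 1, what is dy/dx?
Differentiate the relation implicitly: treat y = y(x) and apply the chain rule, so every y-derivative picks up a y' = dy/dx factor.

With everything moved to the left-hand side, differentiate term by term:
  d/dx[x^2/49] = 2x/49
  d/dx[y^2/16] = y·y'/8
  d/dx[-1] = 0

Separating the contributions that come from x directly and those that come through y:
  without y':      2x/49
  multiplying y':  y/8

so (2x/49) + (y/8)·y' = 0, and therefore
  dy/dx = -(2x/49)/(y/8) = -16x/(49y)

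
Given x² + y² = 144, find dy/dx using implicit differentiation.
Take d/dx of both sides. Since y is implicitly a function of x, the chain rule attaches a y' = dy/dx factor whenever we differentiate through y.

Set F(x, y) = (left side) − (right side), so the curve is F = 0. Differentiating each term of F:
  d/dx[x^2] = 2x
  d/dx[y^2] = 2y·y'
  d/dx[-144] = 0

Collecting, the y'-free part is the partial derivative in x and the y' coefficient is the partial derivative in y:
  ∂F/∂x = 2x
  ∂F/∂y = 2y

so d/dx[F(x, y(x))] = ∂F/∂x + (∂F/∂y)·y' = 0. Rearranging,
  dy/dx = -(∂F/∂x)/(∂F/∂y) = -(2x)/(2y) = -x/y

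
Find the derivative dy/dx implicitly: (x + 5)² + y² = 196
Differentiate both sides with respect to x, treating y as y(x). By the chain rule, any term containing y contributes a factor of y' = dy/dx when we differentiate it.

Move every term to one side and write the relation as F(x, y) = 0. Term by term,
  d/dx[y^2] = 2y·y'
  d/dx[(x + 5)^2] = 2x + 10
  d/dx[-196] = 0

The pieces without y' make up ∂F/∂x and the coefficient of y' is ∂F/∂y:
  ∂F/∂x = 2x + 10,
  ∂F/∂y = 2y.

Since d/dx[F] = ∂F/∂x + (∂F/∂y)·y' = 0, solve for y':
  (∂F/∂y)·y' = -∂F/∂x
  dy/dx = -(∂F/∂x)/(∂F/∂y) = -(2x + 10)/(2y) = (-x - 5)/y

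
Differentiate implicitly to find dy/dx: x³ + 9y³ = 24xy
Apply d/dx to both sides, remembering that y depends on x. Each occurrence of y therefore brings in a y' = dy/dx via the chain rule.

With F(x, y) equal to the left-hand side minus the right, differentiate F term by term:
  d/dx[x^3] = 3x^2
  d/dx[-24xy] = -24x·y' - 24y
  d/dx[9y^3] = 27y^2·y'
Adding these up, d/dx[F] = 0 becomes
  (3x^2 - 24y) + (-24x + 27y^2)·y' = 0,
so isolating y',
  dy/dx = -(3x^2 - 24y)/(-24x + 27y^2) = (x^2 - 8y)/(8x - 9y^2)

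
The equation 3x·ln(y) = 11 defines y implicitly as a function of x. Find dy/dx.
Take d/dx of both sides. Since y is implicitly a function of x, the chain rule attaches a y' = dy/dx factor whenever we differentiate through y.

Set F(x, y) = (left side) − (right side), so the curve is F = 0. Differentiating each term of F:
  d/dx[3x·ln(y)] = 3x·y'/y + 3ln(y)
  d/dx[-11] = 0

Collecting, the y'-free part is the partial derivative in x and the y' coefficient is the partial derivative in y:
  ∂F/∂x = 3ln(y)
  ∂F/∂y = 3x/y

so d/dx[F(x, y(x))] = ∂F/∂x + (∂F/∂y)·y' = 0. Rearranging,
  dy/dx = -(∂F/∂x)/(∂F/∂y) = -(3ln(y))/(3x/y) = -y·ln(y)/x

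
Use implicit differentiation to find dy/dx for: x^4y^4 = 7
Apply d/dx to both sides, remembering that y depends on x. Each occurrence of y therefore brings in a y' = dy/dx via the chain rule.

With F(x, y) equal to the left-hand side minus the right, differentiate F term by term:
  d/dx[x^4y^4] = 4x^4y^3·y' + 4x^3y^4
  d/dx[-7] = 0
Adding these up, d/dx[F] = 0 becomes
  (4x^3y^4) + (4x^4y^3)·y' = 0,
so isolating y',
  dy/dx = -(4x^3y^4)/(4x^4y^3) = -y/x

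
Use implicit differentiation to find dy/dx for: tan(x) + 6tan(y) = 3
Differentiate the relation implicitly: treat y = y(x) and apply the chain rule, so every y-derivative picks up a y' = dy/dx factor.

With everything moved to the left-hand side, differentiate term by term:
  d/dx[tan(x)] = tan(x)^2 + 1
  d/dx[6tan(y)] = 6·y'(tan(y)^2 + 1)
  d/dx[-3] = 0

Separating the contributions that come from x directly and those that come through y:
  without y':      tan(x)^2 + 1
  multiplying y':  6tan(y)^2 + 6

so (tan(x)^2 + 1) + (6tan(y)^2 + 6)·y' = 0, and therefore
  dy/dx = -(tan(x)^2 + 1)/(6tan(y)^2 + 6) = -cos(y)^2/(6cos(x)^2)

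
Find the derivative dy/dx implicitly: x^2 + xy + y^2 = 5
Apply d/dx to both sides, remembering that y depends on x. Each occurrence of y therefore brings in a y' = dy/dx via the chain rule.

With F(x, y) equal to the left-hand side minus the right, differentiate F term by term:
  d/dx[x^2] = 2x
  d/dx[xy] = x·y' + y
  d/dx[y^2] = 2y·y'
  d/dx[-5] = 0
Adding these up, d/dx[F] = 0 becomes
  (2x + y) + (x + 2y)·y' = 0,
so isolating y',
  dy/dx = -(2x + y)/(x + 2y) = (-2x - y)/(x + 2y)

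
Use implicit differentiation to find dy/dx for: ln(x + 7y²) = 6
Differentiate both sides with respect to x, treating y as y(x). By the chain rule, any term containing y contributes a factor of y' = dy/dx when we differentiate it.

Move every term to one side and write the relation as F(x, y) = 0. Term by term,
  d/dx[ln(x + 7y^2)] = (14y·y' + 1)/(x + 7y^2)
  d/dx[-6] = 0

The pieces without y' make up ∂F/∂x and the coefficient of y' is ∂F/∂y:
  ∂F/∂x = 1/(x + 7y^2),
  ∂F/∂y = 14y/(x + 7y^2).

Since d/dx[F] = ∂F/∂x + (∂F/∂y)·y' = 0, solve for y':
  (∂F/∂y)·y' = -∂F/∂x
  dy/dx = -(∂F/∂x)/(∂F/∂y) = -(1/(x + 7y^2))/(14y/(x + 7y^2)) = -1/(14y)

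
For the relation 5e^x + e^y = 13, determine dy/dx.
Differentiate both sides with respect to x, treating y as y(x). By the chain rule, any term containing y contributes a factor of y' = dy/dx when we differentiate it.

Move every term to one side and write the relation as F(x, y) = 0. Term by term,
  d/dx[5e^(x)] = 5e^(x)
  d/dx[e^(y)] = y'·e^(y)
  d/dx[-13] = 0

The pieces without y' make up ∂F/∂x and the coefficient of y' is ∂F/∂y:
  ∂F/∂x = 5e^(x),
  ∂F/∂y = e^(y).

Since d/dx[F] = ∂F/∂x + (∂F/∂y)·y' = 0, solve for y':
  (∂F/∂y)·y' = -∂F/∂x
  dy/dx = -(∂F/∂x)/(∂F/∂y) = -(5e^(x))/(e^(y)) = -5e^(x - y)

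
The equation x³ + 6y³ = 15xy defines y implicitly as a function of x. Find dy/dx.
Apply d/dx to both sides, remembering that y depends on x. Each occurrence of y therefore brings in a y' = dy/dx via the chain rule.

With F(x, y) equal to the left-hand side minus the right, differentiate F term by term:
  d/dx[x^3] = 3x^2
  d/dx[-15xy] = -15x·y' - 15y
  d/dx[6y^3] = 18y^2·y'
Adding these up, d/dx[F] = 0 becomes
  (3x^2 - 15y) + (-15x + 18y^2)·y' = 0,
so isolating y',
  dy/dx = -(3x^2 - 15y)/(-15x + 18y^2) = (x^2 - 5y)/(5x - 6y^2)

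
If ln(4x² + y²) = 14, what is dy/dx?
Differentiate the relation implicitly: treat y = y(x) and apply the chain rule, so every y-derivative picks up a y' = dy/dx factor.

With everything moved to the left-hand side, differentiate term by term:
  d/dx[ln(4x^2 + y^2)] = (8x + 2y·y')/(4x^2 + y^2)
  d/dx[-14] = 0

Separating the contributions that come from x directly and those that come through y:
  without y':      8x/(4x^2 + y^2)
  multiplying y':  2y/(4x^2 + y^2)

so (8x/(4x^2 + y^2)) + (2y/(4x^2 + y^2))·y' = 0, and therefore
  dy/dx = -(8x/(4x^2 + y^2))/(2y/(4x^2 + y^2)) = -4x/y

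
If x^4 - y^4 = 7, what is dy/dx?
Take d/dx of both sides. Since y is implicitly a function of x, the chain rule attaches a y' = dy/dx factor whenever we differentiate through y.

Set F(x, y) = (left side) − (right side), so the curve is F = 0. Differentiating each term of F:
  d/dx[x^4] = 4x^3
  d/dx[-y^4] = -4y^3·y'
  d/dx[-7] = 0

Collecting, the y'-free part is the partial derivative in x and the y' coefficient is the partial derivative in y:
  ∂F/∂x = 4x^3
  ∂F/∂y = -4y^3

so d/dx[F(x, y(x))] = ∂F/∂x + (∂F/∂y)·y' = 0. Rearranging,
  dy/dx = -(∂F/∂x)/(∂F/∂y) = -(4x^3)/(-4y^3) = x^3/y^3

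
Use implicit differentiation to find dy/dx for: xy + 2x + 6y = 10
Differentiate both sides with respect to x, treating y as y(x). By the chain rule, any term containing y contributes a factor of y' = dy/dx when we differentiate it.

Move every term to one side and write the relation as F(x, y) = 0. Term by term,
  d/dx[xy] = x·y' + y
  d/dx[2x] = 2
  d/dx[6y] = 6·y'
  d/dx[-10] = 0

The pieces without y' make up ∂F/∂x and the coefficient of y' is ∂F/∂y:
  ∂F/∂x = y + 2,
  ∂F/∂y = x + 6.

Since d/dx[F] = ∂F/∂x + (∂F/∂y)·y' = 0, solve for y':
  (∂F/∂y)·y' = -∂F/∂x
  dy/dx = -(∂F/∂x)/(∂F/∂y) = -(y + 2)/(x + 6) = (-y - 2)/(x + 6)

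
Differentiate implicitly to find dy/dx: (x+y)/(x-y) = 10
Apply d/dx to both sides, remembering that y depends on x. Each occurrence of y therefore brings in a y' = dy/dx via the chain rule.

With F(x, y) equal to the left-hand side minus the right, differentiate F term by term:
  d/dx[(x + y)/(x - y)] = (y' + 1)/(x - y) + (x + y)(y' - 1)/(x - y)^2
  d/dx[-10] = 0
Adding these up, d/dx[F] = 0 becomes
  (1/(x - y) - (x + y)/(x - y)^2) + (1/(x - y) + (x + y)/(x - y)^2)·y' = 0,
so isolating y',
  dy/dx = -(1/(x - y) - (x + y)/(x - y)^2)/(1/(x - y) + (x + y)/(x - y)^2)
        = -(-2y/(x - y)^2)/(2x/(x - y)^2) = y/x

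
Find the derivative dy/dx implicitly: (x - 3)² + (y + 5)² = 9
Differentiate the relation implicitly: treat y = y(x) and apply the chain rule, so every y-derivative picks up a y' = dy/dx factor.

With everything moved to the left-hand side, differentiate term by term:
  d/dx[(x - 3)^2] = 2x - 6
  d/dx[(y + 5)^2] = 2·y'(y + 5)
  d/dx[-9] = 0

Separating the contributions that come from x directly and those that come through y:
  without y':      2x - 6
  multiplying y':  2y + 10

so (2x - 6) + (2y + 10)·y' = 0, and therefore
  dy/dx = -(2x - 6)/(2y + 10) = (3 - x)/(y + 5)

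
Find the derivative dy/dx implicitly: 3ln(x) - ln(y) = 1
Differentiate the relation implicitly: treat y = y(x) and apply the chain rule, so every y-derivative picks up a y' = dy/dx factor.

With everything moved to the left-hand side, differentiate term by term:
  d/dx[3ln(x)] = 3/x
  d/dx[-ln(y)] = -y'/y
  d/dx[-1] = 0

Separating the contributions that come from x directly and those that come through y:
  without y':      3/x
  multiplying y':  -1/y

so (3/x) + (-1/y)·y' = 0, and therefore
  dy/dx = -(3/x)/(-1/y) = 3y/x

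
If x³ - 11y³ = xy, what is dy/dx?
Take d/dx of both sides. Since y is implicitly a function of x, the chain rule attaches a y' = dy/dx factor whenever we differentiate through y.

Set F(x, y) = (left side) − (right side), so the curve is F = 0. Differentiating each term of F:
  d/dx[x^3] = 3x^2
  d/dx[-xy] = -x·y' - y
  d/dx[-11y^3] = -33y^2·y'

Collecting, the y'-free part is the partial derivative in x and the y' coefficient is the partial derivative in y:
  ∂F/∂x = 3x^2 - y
  ∂F/∂y = -x - 33y^2

so d/dx[F(x, y(x))] = ∂F/∂x + (∂F/∂y)·y' = 0. Rearranging,
  dy/dx = -(∂F/∂x)/(∂F/∂y) = -(3x^2 - y)/(-x - 33y^2) = (3x^2 - y)/(x + 33y^2)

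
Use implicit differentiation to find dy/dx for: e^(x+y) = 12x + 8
Apply d/dx to both sides, remembering that y depends on x. Each occurrence of y therefore brings in a y' = dy/dx via the chain rule.

With F(x, y) equal to the left-hand side minus the right, differentiate F term by term:
  d/dx[-12x] = -12
  d/dx[e^(x + y)] = (y' + 1)·e^(x + y)
  d/dx[-8] = 0
Adding these up, d/dx[F] = 0 becomes
  (e^(x + y) - 12) + (e^(x + y))·y' = 0,
so isolating y',
  dy/dx = -(e^(x + y) - 12)/(e^(x + y)) = 12e^(-x - y) - 1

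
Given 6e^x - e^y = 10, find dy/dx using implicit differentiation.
Differentiate both sides with respect to x, treating y as y(x). By the chain rule, any term containing y contributes a factor of y' = dy/dx when we differentiate it.

Move every term to one side and write the relation as F(x, y) = 0. Term by term,
  d/dx[6e^(x)] = 6e^(x)
  d/dx[-e^(y)] = -y'·e^(y)
  d/dx[-10] = 0

The pieces without y' make up ∂F/∂x and the coefficient of y' is ∂F/∂y:
  ∂F/∂x = 6e^(x),
  ∂F/∂y = -e^(y).

Since d/dx[F] = ∂F/∂x + (∂F/∂y)·y' = 0, solve for y':
  (∂F/∂y)·y' = -∂F/∂x
  dy/dx = -(∂F/∂x)/(∂F/∂y) = -(6e^(x))/(-e^(y)) = 6e^(x - y)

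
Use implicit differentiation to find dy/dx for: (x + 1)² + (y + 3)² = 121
Differentiate the relation implicitly: treat y = y(x) and apply the chain rule, so every y-derivative picks up a y' = dy/dx factor.

With everything moved to the left-hand side, differentiate term by term:
  d/dx[(x + 1)^2] = 2x + 2
  d/dx[(y + 3)^2] = 2·y'(y + 3)
  d/dx[-121] = 0

Separating the contributions that come from x directly and those that come through y:
  without y':      2x + 2
  multiplying y':  2y + 6

so (2x + 2) + (2y + 6)·y' = 0, and therefore
  dy/dx = -(2x + 2)/(2y + 6) = (-x - 1)/(y + 3)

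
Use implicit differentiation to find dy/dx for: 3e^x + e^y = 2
Differentiate the relation implicitly: treat y = y(x) and apply the chain rule, so every y-derivative picks up a y' = dy/dx factor.

With everything moved to the left-hand side, differentiate term by term:
  d/dx[3e^(x)] = 3e^(x)
  d/dx[e^(y)] = y'·e^(y)
  d/dx[-2] = 0

Separating the contributions that come from x directly and those that come through y:
  without y':      3e^(x)
  multiplying y':  e^(y)

so (3e^(x)) + (e^(y))·y' = 0, and therefore
  dy/dx = -(3e^(x))/(e^(y)) = -3e^(x - y)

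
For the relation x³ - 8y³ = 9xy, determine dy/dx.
Differentiate the relation implicitly: treat y = y(x) and apply the chain rule, so every y-derivative picks up a y' = dy/dx factor.

With everything moved to the left-hand side, differentiate term by term:
  d/dx[x^3] = 3x^2
  d/dx[-9xy] = -9x·y' - 9y
  d/dx[-8y^3] = -24y^2·y'

Separating the contributions that come from x directly and those that come through y:
  without y':      3x^2 - 9y
  multiplying y':  -9x - 24y^2

so (3x^2 - 9y) + (-9x - 24y^2)·y' = 0, and therefore
  dy/dx = -(3x^2 - 9y)/(-9x - 24y^2) = (x^2 - 3y)/(3x + 8y^2)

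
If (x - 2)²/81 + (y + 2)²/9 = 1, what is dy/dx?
Differentiate the relation implicitly: treat y = y(x) and apply the chain rule, so every y-derivative picks up a y' = dy/dx factor.

With everything moved to the left-hand side, differentiate term by term:
  d/dx[(x - 2)^2/81] = 2x/81 - 4/81
  d/dx[(y + 2)^2/9] = 2·y'(y + 2)/9
  d/dx[-1] = 0

Separating the contributions that come from x directly and those that come through y:
  without y':      2x/81 - 4/81
  multiplying y':  2y/9 + 4/9

so (2x/81 - 4/81) + (2y/9 + 4/9)·y' = 0, and therefore
  dy/dx = -(2x/81 - 4/81)/(2y/9 + 4/9)
        = -(2(x - 2)/81)/(2(y + 2)/9) = (2 - x)/(9(y + 2))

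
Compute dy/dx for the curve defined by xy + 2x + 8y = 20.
Apply d/dx to both sides, remembering that y depends on x. Each occurrence of y therefore brings in a y' = dy/dx via the chain rule.

With F(x, y) equal to the left-hand side minus the right, differentiate F term by term:
  d/dx[xy] = x·y' + y
  d/dx[2x] = 2
  d/dx[8y] = 8·y'
  d/dx[-20] = 0
Adding these up, d/dx[F] = 0 becomes
  (y + 2) + (x + 8)·y' = 0,
so isolating y',
  dy/dx = -(y + 2)/(x + 8) = (-y - 2)/(x + 8)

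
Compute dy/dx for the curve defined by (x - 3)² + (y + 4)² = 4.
Take d/dx of both sides. Since y is implicitly a function of x, the chain rule attaches a y' = dy/dx factor whenever we differentiate through y.

Set F(x, y) = (left side) − (right side), so the curve is F = 0. Differentiating each term of F:
  d/dx[(x - 3)^2] = 2x - 6
  d/dx[(y + 4)^2] = 2·y'(y + 4)
  d/dx[-4] = 0

Collecting, the y'-free part is the partial derivative in x and the y' coefficient is the partial derivative in y:
  ∂F/∂x = 2x - 6
  ∂F/∂y = 2y + 8

so d/dx[F(x, y(x))] = ∂F/∂x + (∂F/∂y)·y' = 0. Rearranging,
  dy/dx = -(∂F/∂x)/(∂F/∂y) = -(2x - 6)/(2y + 8) = (3 - x)/(y + 4)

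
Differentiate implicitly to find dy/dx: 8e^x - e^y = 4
Differentiate the relation implicitly: treat y = y(x) and apply the chain rule, so every y-derivative picks up a y' = dy/dx factor.

With everything moved to the left-hand side, differentiate term by term:
  d/dx[8e^(x)] = 8e^(x)
  d/dx[-e^(y)] = -y'·e^(y)
  d/dx[-4] = 0

Separating the contributions that come from x directly and those that come through y:
  without y':      8e^(x)
  multiplying y':  -e^(y)

so (8e^(x)) + (-e^(y))·y' = 0, and therefore
  dy/dx = -(8e^(x))/(-e^(y)) = 8e^(x - y)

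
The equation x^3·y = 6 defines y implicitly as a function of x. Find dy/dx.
Take d/dx of both sides. Since y is implicitly a function of x, the chain rule attaches a y' = dy/dx factor whenever we differentiate through y.

Set F(x, y) = (left side) − (right side), so the curve is F = 0. Differentiating each term of F:
  d/dx[x^3y] = x^3·y' + 3x^2y
  d/dx[-6] = 0

Collecting, the y'-free part is the partial derivative in x and the y' coefficient is the partial derivative in y:
  ∂F/∂x = 3x^2y
  ∂F/∂y = x^3

so d/dx[F(x, y(x))] = ∂F/∂x + (∂F/∂y)·y' = 0. Rearranging,
  dy/dx = -(∂F/∂x)/(∂F/∂y) = -(3x^2y)/(x^3) = -3y/x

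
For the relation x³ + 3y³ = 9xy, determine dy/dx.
Differentiate the relation implicitly: treat y = y(x) and apply the chain rule, so every y-derivative picks up a y' = dy/dx factor.

With everything moved to the left-hand side, differentiate term by term:
  d/dx[x^3] = 3x^2
  d/dx[-9xy] = -9x·y' - 9y
  d/dx[3y^3] = 9y^2·y'

Separating the contributions that come from x directly and those that come through y:
  without y':      3x^2 - 9y
  multiplying y':  -9x + 9y^2

so (3x^2 - 9y) + (-9x + 9y^2)·y' = 0, and therefore
  dy/dx = -(3x^2 - 9y)/(-9x + 9y^2) = (x^2/3 - y)/(x - y^2)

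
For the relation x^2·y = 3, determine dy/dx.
Differentiate both sides with respect to x, treating y as y(x). By the chain rule, any term containing y contributes a factor of y' = dy/dx when we differentiate it.

Move every term to one side and write the relation as F(x, y) = 0. Term by term,
  d/dx[x^2y] = x^2·y' + 2xy
  d/dx[-3] = 0

The pieces without y' make up ∂F/∂x and the coefficient of y' is ∂F/∂y:
  ∂F/∂x = 2xy,
  ∂F/∂y = x^2.

Since d/dx[F] = ∂F/∂x + (∂F/∂y)·y' = 0, solve for y':
  (∂F/∂y)·y' = -∂F/∂x
  dy/dx = -(∂F/∂x)/(∂F/∂y) = -(2xy)/(x^2) = -2y/x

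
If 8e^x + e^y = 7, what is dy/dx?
Differentiate both sides with respect to x, treating y as y(x). By the chain rule, any term containing y contributes a factor of y' = dy/dx when we differentiate it.

Move every term to one side and write the relation as F(x, y) = 0. Term by term,
  d/dx[8e^(x)] = 8e^(x)
  d/dx[e^(y)] = y'·e^(y)
  d/dx[-7] = 0

The pieces without y' make up ∂F/∂x and the coefficient of y' is ∂F/∂y:
  ∂F/∂x = 8e^(x),
  ∂F/∂y = e^(y).

Since d/dx[F] = ∂F/∂x + (∂F/∂y)·y' = 0, solve for y':
  (∂F/∂y)·y' = -∂F/∂x
  dy/dx = -(∂F/∂x)/(∂F/∂y) = -(8e^(x))/(e^(y)) = -8e^(x - y)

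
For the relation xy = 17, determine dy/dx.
Differentiate the relation implicitly: treat y = y(x) and apply the chain rule, so every y-derivative picks up a y' = dy/dx factor.

With everything moved to the left-hand side, differentiate term by term:
  d/dx[xy] = x·y' + y
  d/dx[-17] = 0

Separating the contributions that come from x directly and those that come through y:
  without y':      y
  multiplying y':  x

so (y) + (x)·y' = 0, and therefore
  dy/dx = -(y)/(x) = -y/x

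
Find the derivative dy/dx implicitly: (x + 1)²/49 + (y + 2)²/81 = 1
Differentiate the relation implicitly: treat y = y(x) and apply the chain rule, so every y-derivative picks up a y' = dy/dx factor.

With everything moved to the left-hand side, differentiate term by term:
  d/dx[(x + 1)^2/49] = 2x/49 + 2/49
  d/dx[(y + 2)^2/81] = 2·y'(y + 2)/81
  d/dx[-1] = 0

Separating the contributions that come from x directly and those that come through y:
  without y':      2x/49 + 2/49
  multiplying y':  2y/81 + 4/81

so (2x/49 + 2/49) + (2y/81 + 4/81)·y' = 0, and therefore
  dy/dx = -(2x/49 + 2/49)/(2y/81 + 4/81)
        = -(2(x + 1)/49)/(2(y + 2)/81) = 81(-x - 1)/(49(y + 2))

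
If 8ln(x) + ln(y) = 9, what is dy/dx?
Apply d/dx to both sides, remembering that y depends on x. Each occurrence of y therefore brings in a y' = dy/dx via the chain rule.

With F(x, y) equal to the left-hand side minus the right, differentiate F term by term:
  d/dx[8ln(x)] = 8/x
  d/dx[ln(y)] = y'/y
  d/dx[-9] = 0
Adding these up, d/dx[F] = 0 becomes
  (8/x) + (1/y)·y' = 0,
so isolating y',
  dy/dx = -(8/x)/(1/y) = -8y/x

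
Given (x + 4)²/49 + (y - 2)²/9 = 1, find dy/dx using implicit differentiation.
Take d/dx of both sides. Since y is implicitly a function of x, the chain rule attaches a y' = dy/dx factor whenever we differentiate through y.

Set F(x, y) = (left side) − (right side), so the curve is F = 0. Differentiating each term of F:
  d/dx[(x + 4)^2/49] = 2x/49 + 8/49
  d/dx[(y - 2)^2/9] = 2·y'(y - 2)/9
  d/dx[-1] = 0

Collecting, the y'-free part is the partial derivative in x and the y' coefficient is the partial derivative in y:
  ∂F/∂x = 2x/49 + 8/49
  ∂F/∂y = 2y/9 - 4/9

so d/dx[F(x, y(x))] = ∂F/∂x + (∂F/∂y)·y' = 0. Rearranging,
  dy/dx = -(∂F/∂x)/(∂F/∂y) = -(2x/49 + 8/49)/(2y/9 - 4/9)
        = -(2(x + 4)/49)/(2(y - 2)/9) = 9(-x - 4)/(49(y - 2))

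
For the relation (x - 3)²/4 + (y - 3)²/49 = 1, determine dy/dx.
Differentiate the relation implicitly: treat y = y(x) and apply the chain rule, so every y-derivative picks up a y' = dy/dx factor.

With everything moved to the left-hand side, differentiate term by term:
  d/dx[(x - 3)^2/4] = x/2 - 3/2
  d/dx[(y - 3)^2/49] = 2·y'(y - 3)/49
  d/dx[-1] = 0

Separating the contributions that come from x directly and those that come through y:
  without y':      x/2 - 3/2
  multiplying y':  2y/49 - 6/49

so (x/2 - 3/2) + (2y/49 - 6/49)·y' = 0, and therefore
  dy/dx = -(x/2 - 3/2)/(2y/49 - 6/49)
        = -((x - 3)/2)/(2(y - 3)/49) = 49(3 - x)/(4(y - 3))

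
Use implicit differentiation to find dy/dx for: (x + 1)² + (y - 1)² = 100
Differentiate the relation implicitly: treat y = y(x) and apply the chain rule, so every y-derivative picks up a y' = dy/dx factor.

With everything moved to the left-hand side, differentiate term by term:
  d/dx[(x + 1)^2] = 2x + 2
  d/dx[(y - 1)^2] = 2·y'(y - 1)
  d/dx[-100] = 0

Separating the contributions that come from x directly and those that come through y:
  without y':      2x + 2
  multiplying y':  2y - 2

so (2x + 2) + (2y - 2)·y' = 0, and therefore
  dy/dx = -(2x + 2)/(2y - 2) = (-x - 1)/(y - 1)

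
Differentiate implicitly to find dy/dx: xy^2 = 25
Differentiate the relation implicitly: treat y = y(x) and apply the chain rule, so every y-derivative picks up a y' = dy/dx factor.

With everything moved to the left-hand side, differentiate term by term:
  d/dx[xy^2] = 2xy·y' + y^2
  d/dx[-25] = 0

Separating the contributions that come from x directly and those that come through y:
  without y':      y^2
  multiplying y':  2xy

so (y^2) + (2xy)·y' = 0, and therefore
  dy/dx = -(y^2)/(2xy) = -y/(2x)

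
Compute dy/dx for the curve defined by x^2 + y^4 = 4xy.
Apply d/dx to both sides, remembering that y depends on x. Each occurrence of y therefore brings in a y' = dy/dx via the chain rule.

With F(x, y) equal to the left-hand side minus the right, differentiate F term by term:
  d/dx[x^2] = 2x
  d/dx[-4xy] = -4x·y' - 4y
  d/dx[y^4] = 4y^3·y'
Adding these up, d/dx[F] = 0 becomes
  (2x - 4y) + (-4x + 4y^3)·y' = 0,
so isolating y',
  dy/dx = -(2x - 4y)/(-4x + 4y^3) = (x/2 - y)/(x - y^3)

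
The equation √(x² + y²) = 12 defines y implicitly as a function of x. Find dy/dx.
Take d/dx of both sides. Since y is implicitly a function of x, the chain rule attaches a y' = dy/dx factor whenever we differentiate through y.

Set F(x, y) = (left side) − (right side), so the curve is F = 0. Differentiating each term of F:
  d/dx[√(x^2 + y^2)] = (x + y·y')/√(x^2 + y^2)
  d/dx[-12] = 0

Collecting, the y'-free part is the partial derivative in x and the y' coefficient is the partial derivative in y:
  ∂F/∂x = x/√(x^2 + y^2)
  ∂F/∂y = y/√(x^2 + y^2)

so d/dx[F(x, y(x))] = ∂F/∂x + (∂F/∂y)·y' = 0. Rearranging,
  dy/dx = -(∂F/∂x)/(∂F/∂y) = -(x/√(x^2 + y^2))/(y/√(x^2 + y^2)) = -x/y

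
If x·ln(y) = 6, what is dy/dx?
Differentiate the relation implicitly: treat y = y(x) and apply the chain rule, so every y-derivative picks up a y' = dy/dx factor.

With everything moved to the left-hand side, differentiate term by term:
  d/dx[x·ln(y)] = x·y'/y + ln(y)
  d/dx[-6] = 0

Separating the contributions that come from x directly and those that come through y:
  without y':      ln(y)
  multiplying y':  x/y

so (ln(y)) + (x/y)·y' = 0, and therefore
  dy/dx = -(ln(y))/(x/y) = -y·ln(y)/x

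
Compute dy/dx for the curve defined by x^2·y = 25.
Take d/dx of both sides. Since y is implicitly a function of x, the chain rule attaches a y' = dy/dx factor whenever we differentiate through y.

Set F(x, y) = (left side) − (right side), so the curve is F = 0. Differentiating each term of F:
  d/dx[x^2y] = x^2·y' + 2xy
  d/dx[-25] = 0

Collecting, the y'-free part is the partial derivative in x and the y' coefficient is the partial derivative in y:
  ∂F/∂x = 2xy
  ∂F/∂y = x^2

so d/dx[F(x, y(x))] = ∂F/∂x + (∂F/∂y)·y' = 0. Rearranging,
  dy/dx = -(∂F/∂x)/(∂F/∂y) = -(2xy)/(x^2) = -2y/x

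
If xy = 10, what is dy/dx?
Differentiate both sides with respect to x, treating y as y(x). By the chain rule, any term containing y contributes a factor of y' = dy/dx when we differentiate it.

Move every term to one side and write the relation as F(x, y) = 0. Term by term,
  d/dx[xy] = x·y' + y
  d/dx[-10] = 0

The pieces without y' make up ∂F/∂x and the coefficient of y' is ∂F/∂y:
  ∂F/∂x = y,
  ∂F/∂y = x.

Since d/dx[F] = ∂F/∂x + (∂F/∂y)·y' = 0, solve for y':
  (∂F/∂y)·y' = -∂F/∂x
  dy/dx = -(∂F/∂x)/(∂F/∂y) = -(y)/(x) = -y/x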